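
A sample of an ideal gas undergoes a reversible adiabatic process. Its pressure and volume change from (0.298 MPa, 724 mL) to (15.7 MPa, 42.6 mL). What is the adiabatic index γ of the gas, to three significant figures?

γ ≈ 1.40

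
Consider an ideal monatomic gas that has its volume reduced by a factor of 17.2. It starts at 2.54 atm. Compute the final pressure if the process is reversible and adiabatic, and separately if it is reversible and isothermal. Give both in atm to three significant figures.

For a monatomic ideal gas γ = 5/3.
Isothermal: P₂ = P₁(V₁/V₂) = 2.54×17.2 = 43.69 atm.
Adiabatic: P₂ = P₁(V₁/V₂)^γ = 2.54×17.2^(5/3) = 291.1 atm.

adiabatic: 291 atm; isothermal: 43.7 atm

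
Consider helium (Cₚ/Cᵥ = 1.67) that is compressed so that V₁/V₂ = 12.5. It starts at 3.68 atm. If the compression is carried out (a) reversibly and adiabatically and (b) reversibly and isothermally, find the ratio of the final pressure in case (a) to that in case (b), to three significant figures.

P_adiabatic / P_isothermal ≈ 5.43

Isothermal: P_b = P₁(V₁/V₂) = 3.68×12.5.
Adiabatic: P_a = P₁(V₁/V₂)^γ = 3.68×12.5^(1.67).
P_a/P_b = (V₁/V₂)^(γ−1) = 12.5^(0.67) = 5.432.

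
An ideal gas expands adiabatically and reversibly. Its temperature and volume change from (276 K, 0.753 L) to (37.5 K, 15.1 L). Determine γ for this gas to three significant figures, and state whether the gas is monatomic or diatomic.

TV^(γ−1) = const ⇒ γ − 1 = ln(T₂/T₁) / ln(V₁/V₂).
γ = 1 + ln(37.5/276) / ln(0.753/15.1) = 1.666.
γ ≈ 1.67 is close to 5/3, so the gas is monatomic.

γ ≈ 1.67; monatomic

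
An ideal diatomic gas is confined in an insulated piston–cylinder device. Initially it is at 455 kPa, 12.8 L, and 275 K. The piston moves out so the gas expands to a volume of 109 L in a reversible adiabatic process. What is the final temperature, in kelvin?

T₂ ≈ 117 K

For a reversible adiabat TV^(γ−1) is constant, so T₂ = T₁ (V₁/V₂)^(γ−1).
γ = 7/5 for a diatomic ideal gas.
T₂ = 275 × (12.8/109)^(2/5) = 116.7 K.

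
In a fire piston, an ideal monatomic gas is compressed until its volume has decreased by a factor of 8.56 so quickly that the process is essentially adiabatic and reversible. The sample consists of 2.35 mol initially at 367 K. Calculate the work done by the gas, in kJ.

W ≈ -34.3 kJ

Adiabatic: T₁V₁^(γ−1) = T₂V₂^(γ−1) ⇒ T₂ = T₁ (V₁/V₂)^(γ−1).
γ = 5/3 for a monatomic ideal gas, so γ−1 = 2/3.
T₂ = 367 × 8.56^(2/3) = 1536 K.
Q = 0, so ΔU = W_on_gas = nCᵥΔT with Cᵥ = R/(γ−1) = 12.47 J/(mol·K).
ΔU = 2.35 × 12.47 × (1536 − 367) = 34250 J.
Work done by the gas = −ΔU = -34250 J.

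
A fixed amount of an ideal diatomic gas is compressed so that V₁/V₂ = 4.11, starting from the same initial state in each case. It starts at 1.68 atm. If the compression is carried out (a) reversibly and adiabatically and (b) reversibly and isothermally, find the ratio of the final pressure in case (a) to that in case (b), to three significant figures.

P_adiabatic / P_isothermal ≈ 1.76

For a diatomic ideal gas γ = 7/5.
Isothermal: P_b = P₁(V₁/V₂) = 1.68×4.11.
Adiabatic: P_a = P₁(V₁/V₂)^γ = 1.68×4.11^(7/5).
P_a/P_b = (V₁/V₂)^(γ−1) = 4.11^(2/5) = 1.76.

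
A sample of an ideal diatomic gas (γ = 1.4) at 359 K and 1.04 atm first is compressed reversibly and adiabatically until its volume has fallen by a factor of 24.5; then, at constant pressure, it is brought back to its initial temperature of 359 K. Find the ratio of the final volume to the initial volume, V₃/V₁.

V₃/V₁ ≈ 0.0114

Adiabatic step: V₂/V₁ = 0.04082; T₂ = T₁·24.5^(0.4) = 1291 K.
Isobaric step: V₃/V₂ = T₃/T₂ = 359/1291.
V₃/V₁ = (V₂/V₁)(V₃/V₂) = 0.04082 × (359/1291) = 0.01135.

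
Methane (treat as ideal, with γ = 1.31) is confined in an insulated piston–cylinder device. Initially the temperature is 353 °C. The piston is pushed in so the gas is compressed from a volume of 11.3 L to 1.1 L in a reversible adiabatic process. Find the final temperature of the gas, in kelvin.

T₂ ≈ 1290 K

Adiabatic: T₁V₁^(γ−1) = T₂V₂^(γ−1) ⇒ T₂ = T₁ (V₁/V₂)^(γ−1).
T₁ = 353 °C = 626.1 K.
T₂ = 626.1 × (11.3/1.1)^(0.31) = 1289 K.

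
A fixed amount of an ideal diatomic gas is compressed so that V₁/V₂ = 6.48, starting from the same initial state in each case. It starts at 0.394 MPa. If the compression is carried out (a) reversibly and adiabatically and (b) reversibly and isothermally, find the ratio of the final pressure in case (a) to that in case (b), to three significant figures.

P_adiabatic / P_isothermal ≈ 2.11

For a diatomic ideal gas γ = 7/5.
Isothermal: P_b = P₁(V₁/V₂) = 0.394×6.48.
Adiabatic: P_a = P₁(V₁/V₂)^γ = 0.394×6.48^(7/5).
P_a/P_b = (V₁/V₂)^(γ−1) = 6.48^(2/5) = 2.112.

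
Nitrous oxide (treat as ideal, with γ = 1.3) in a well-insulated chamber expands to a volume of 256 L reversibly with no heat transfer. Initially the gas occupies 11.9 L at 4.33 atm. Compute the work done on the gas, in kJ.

W ≈ -10.5 kJ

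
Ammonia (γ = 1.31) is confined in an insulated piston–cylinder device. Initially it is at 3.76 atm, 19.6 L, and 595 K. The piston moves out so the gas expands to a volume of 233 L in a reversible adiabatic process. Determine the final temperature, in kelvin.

T₂ ≈ 276 K

Adiabatic: T₁V₁^(γ−1) = T₂V₂^(γ−1) ⇒ T₂ = T₁ (V₁/V₂)^(γ−1).
T₂ = 595 × (19.6/233)^(0.31) = 276.2 K.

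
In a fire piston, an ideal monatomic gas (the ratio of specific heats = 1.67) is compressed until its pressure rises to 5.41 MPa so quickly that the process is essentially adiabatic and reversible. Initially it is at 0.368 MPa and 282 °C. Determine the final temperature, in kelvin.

T₂ ≈ 1630 K

Adiabatic: T₂/T₁ = (P₂/P₁)^((γ−1)/γ).
T₁ = 282 °C = 555.1 K.
T₂ = 555.1 × (5.41/0.368)^(0.401) = 1632 K.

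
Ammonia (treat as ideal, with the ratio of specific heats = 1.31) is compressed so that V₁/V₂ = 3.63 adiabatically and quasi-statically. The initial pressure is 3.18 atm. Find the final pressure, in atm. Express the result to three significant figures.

Adiabatic: P₁V₁^γ = P₂V₂^γ ⇒ P₂ = P₁ (V₁/V₂)^γ.
P₂ = 3.18 × 3.63^(1.31) = 17.21 atm.

P₂ ≈ 17.2 atm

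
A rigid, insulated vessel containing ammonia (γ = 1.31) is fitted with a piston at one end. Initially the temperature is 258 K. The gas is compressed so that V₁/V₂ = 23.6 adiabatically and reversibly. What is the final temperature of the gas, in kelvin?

T₂ ≈ 687 K

Adiabatic: T₁V₁^(γ−1) = T₂V₂^(γ−1) ⇒ T₂ = T₁ (V₁/V₂)^(γ−1).
T₂ = 258 × 23.6^(0.31) = 687.4 K.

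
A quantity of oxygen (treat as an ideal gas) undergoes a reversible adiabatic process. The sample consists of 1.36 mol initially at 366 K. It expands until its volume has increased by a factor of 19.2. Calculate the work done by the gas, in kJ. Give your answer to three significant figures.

W ≈ 7.17 kJ

Adiabatic: T₁V₁^(γ−1) = T₂V₂^(γ−1) ⇒ T₂ = T₁ (V₁/V₂)^(γ−1).
γ = 7/5 for a diatomic ideal gas, so γ−1 = 2/5.
T₂ = 366 × (1/19.2)^(2/5) = 112.2 K.
Q = 0, so ΔU = W_on_gas = nCᵥΔT with Cᵥ = R/(γ−1) = 20.79 J/(mol·K).
ΔU = 1.36 × 20.79 × (112.2 − 366) = -7173 J.
Work done by the gas = −ΔU = 7173 J.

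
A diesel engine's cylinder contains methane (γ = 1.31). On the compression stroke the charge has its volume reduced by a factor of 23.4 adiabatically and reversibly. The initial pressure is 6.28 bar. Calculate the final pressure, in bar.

Since PV^γ is constant along a reversible adiabat, P₂ = P₁ (V₁/V₂)^γ.
P₂ = 6.28 × 23.4^(1.31) = 390.5 bar.

P₂ ≈ 391 bar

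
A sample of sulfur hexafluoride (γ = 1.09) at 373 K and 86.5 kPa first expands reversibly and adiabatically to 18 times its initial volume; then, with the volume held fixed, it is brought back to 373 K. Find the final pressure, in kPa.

Adiabatic step (PV^γ = const): P₂ = 86.5×(1/18)^(1.09) = 3.705 kPa; T₂ = 373×(1/18)^(0.09) = 287.6 K.
Isochoric: P₃ = P₂(T₃/T₂) = 3.705 × (373/287.6) = 4.806 kPa.

P₃ ≈ 4.81 kPa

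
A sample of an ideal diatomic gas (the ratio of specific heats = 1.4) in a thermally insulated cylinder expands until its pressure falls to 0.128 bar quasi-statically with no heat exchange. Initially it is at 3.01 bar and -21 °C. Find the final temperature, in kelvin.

T₂ ≈ 102 K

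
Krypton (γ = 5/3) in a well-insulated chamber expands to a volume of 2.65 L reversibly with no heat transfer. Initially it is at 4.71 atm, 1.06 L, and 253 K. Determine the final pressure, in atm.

Since PV^γ is constant along a reversible adiabat, P₂ = P₁ (V₁/V₂)^γ.
P₂ = 4.71 × (1.06/2.65)^(5/3) = 1.023 atm.

P₂ ≈ 1.02 atm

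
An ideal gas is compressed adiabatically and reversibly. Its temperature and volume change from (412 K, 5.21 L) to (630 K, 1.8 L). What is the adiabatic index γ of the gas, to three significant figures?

TV^(γ−1) = const ⇒ γ − 1 = ln(T₂/T₁) / ln(V₁/V₂).
γ = 1 + ln(630/412) / ln(5.21/1.8) = 1.4.

γ ≈ 1.40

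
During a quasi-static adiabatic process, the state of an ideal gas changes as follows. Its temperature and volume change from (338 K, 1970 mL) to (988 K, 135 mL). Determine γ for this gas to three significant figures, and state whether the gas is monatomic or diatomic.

γ ≈ 1.40; diatomic

TV^(γ−1) = const ⇒ γ − 1 = ln(T₂/T₁) / ln(V₁/V₂).
γ = 1 + ln(988/338) / ln(1970/135) = 1.4.
γ ≈ 1.40 is close to 7/5, so the gas is diatomic.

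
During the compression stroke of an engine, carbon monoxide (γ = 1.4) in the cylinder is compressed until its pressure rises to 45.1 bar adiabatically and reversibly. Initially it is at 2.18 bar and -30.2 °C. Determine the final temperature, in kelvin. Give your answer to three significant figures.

Adiabatic: T₂/T₁ = (P₂/P₁)^((γ−1)/γ).
T₁ = -30.2 °C = 242.9 K.
T₂ = 242.9 × (45.1/2.18)^(0.286) = 577.3 K.

T₂ ≈ 577 K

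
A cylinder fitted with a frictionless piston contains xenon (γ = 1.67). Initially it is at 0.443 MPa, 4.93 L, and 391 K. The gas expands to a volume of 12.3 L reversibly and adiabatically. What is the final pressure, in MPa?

Adiabatic: P₁V₁^γ = P₂V₂^γ ⇒ P₂ = P₁ (V₁/V₂)^γ.
P₂ = 0.443 × (4.93/12.3)^(1.67) = 0.09623 MPa.

P₂ ≈ 0.0962 MPa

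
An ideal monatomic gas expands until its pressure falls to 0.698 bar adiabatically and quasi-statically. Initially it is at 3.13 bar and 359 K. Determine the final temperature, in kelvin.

T₂ ≈ 197 K

Along an adiabat T P^((1−γ)/γ) is constant, so T₂ = T₁ (P₂/P₁)^((γ−1)/γ).
For a monatomic ideal gas γ = 5/3, so (γ−1)/γ = 2/5.
T₂ = 359 × (0.698/3.13)^(2/5) = 197 K.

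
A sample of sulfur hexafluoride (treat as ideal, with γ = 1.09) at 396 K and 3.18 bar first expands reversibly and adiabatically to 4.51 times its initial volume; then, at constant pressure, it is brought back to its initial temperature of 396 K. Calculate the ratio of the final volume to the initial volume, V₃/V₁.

Adiabatic step: V₂/V₁ = 4.51; T₂ = T₁·(1/4.51)^(0.09) = 345.8 K.
Isobaric step: V₃/V₂ = T₃/T₂ = 396/345.8.
V₃/V₁ = (V₂/V₁)(V₃/V₂) = 4.51 × (396/345.8) = 5.165.

V₃/V₁ ≈ 5.16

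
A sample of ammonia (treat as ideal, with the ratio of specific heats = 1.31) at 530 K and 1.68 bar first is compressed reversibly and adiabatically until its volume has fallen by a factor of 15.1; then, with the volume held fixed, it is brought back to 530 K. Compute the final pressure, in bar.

Adiabatic step (PV^γ = const): P₂ = 1.68×15.1^(1.31) = 58.85 bar; T₂ = 530×15.1^(0.31) = 1230 K.
Isochoric: P₃ = P₂(T₃/T₂) = 58.85 × (530/1230) = 25.37 bar.

P₃ ≈ 25.4 bar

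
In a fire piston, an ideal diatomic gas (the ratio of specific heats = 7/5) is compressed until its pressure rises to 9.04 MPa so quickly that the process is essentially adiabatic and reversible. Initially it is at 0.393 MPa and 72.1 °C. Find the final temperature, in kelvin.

T₂ ≈ 846 K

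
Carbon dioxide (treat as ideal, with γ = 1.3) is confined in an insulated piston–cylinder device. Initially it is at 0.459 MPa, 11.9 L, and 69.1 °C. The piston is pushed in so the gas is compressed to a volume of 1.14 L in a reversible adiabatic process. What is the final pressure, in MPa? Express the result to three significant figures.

P₂ ≈ 9.68 MPa

Adiabatic: P₁V₁^γ = P₂V₂^γ ⇒ P₂ = P₁ (V₁/V₂)^γ.
P₂ = 0.459 × (11.9/1.14)^(1.3) = 9.684 MPa.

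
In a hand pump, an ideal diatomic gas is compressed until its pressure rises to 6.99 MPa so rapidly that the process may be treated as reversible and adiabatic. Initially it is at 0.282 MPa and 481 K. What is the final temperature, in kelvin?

T₂ ≈ 1200 K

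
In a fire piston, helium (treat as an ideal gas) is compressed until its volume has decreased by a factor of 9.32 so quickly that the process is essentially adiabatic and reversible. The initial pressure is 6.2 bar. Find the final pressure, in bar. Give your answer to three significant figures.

Since PV^γ is constant along a reversible adiabat, P₂ = P₁ (V₁/V₂)^γ.
For a monatomic ideal gas γ = 5/3.
P₂ = 6.2 × 9.32^(5/3) = 255.9 bar.

P₂ ≈ 256 bar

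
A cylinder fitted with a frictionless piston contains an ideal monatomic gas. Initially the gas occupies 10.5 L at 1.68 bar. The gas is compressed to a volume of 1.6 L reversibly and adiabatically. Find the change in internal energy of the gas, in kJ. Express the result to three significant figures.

γ = 5/3 for a monatomic ideal gas.
P₂ = P₁(V₁/V₂)^γ = 1.68×(10.5/1.6)^(5/3) = 38.64 bar.
For a reversible adiabat, W_by_gas = (P₁V₁ − P₂V₂)/(γ−1).
W_by = (168000×0.0105 − 3.864×10^6×0.0016) / (2/3) = -6629 J.
Q = 0 ⇒ ΔU = −W_by = 6629 J.

ΔU ≈ 6.63 kJ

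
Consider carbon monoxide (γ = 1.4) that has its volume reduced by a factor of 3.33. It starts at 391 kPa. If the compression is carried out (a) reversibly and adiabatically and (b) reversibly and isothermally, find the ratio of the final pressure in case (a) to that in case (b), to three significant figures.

P_adiabatic / P_isothermal ≈ 1.62

Isothermal: P_b = P₁(V₁/V₂) = 391×3.33.
Adiabatic: P_a = P₁(V₁/V₂)^γ = 391×3.33^(1.4).
P_a/P_b = (V₁/V₂)^(γ−1) = 3.33^(0.4) = 1.618.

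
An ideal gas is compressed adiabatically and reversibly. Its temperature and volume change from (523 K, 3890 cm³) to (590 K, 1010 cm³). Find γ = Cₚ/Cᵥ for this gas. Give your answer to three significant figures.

TV^(γ−1) = const ⇒ γ − 1 = ln(T₂/T₁) / ln(V₁/V₂).
γ = 1 + ln(590/523) / ln(3890/1010) = 1.089.

γ ≈ 1.09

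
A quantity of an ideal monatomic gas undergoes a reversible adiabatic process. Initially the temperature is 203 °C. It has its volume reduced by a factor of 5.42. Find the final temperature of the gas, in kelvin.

T₂ ≈ 1470 K

Adiabatic: T₁V₁^(γ−1) = T₂V₂^(γ−1) ⇒ T₂ = T₁ (V₁/V₂)^(γ−1).
For a monatomic ideal gas γ = 5/3, so γ−1 = 2/3.
T₁ = 203 °C = 476.1 K.
T₂ = 476.1 × 5.42^(2/3) = 1469 K.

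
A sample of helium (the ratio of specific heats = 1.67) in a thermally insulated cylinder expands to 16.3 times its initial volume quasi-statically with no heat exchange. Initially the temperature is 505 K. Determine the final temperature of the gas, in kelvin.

T₂ ≈ 77.8 K

Adiabatic: T₁V₁^(γ−1) = T₂V₂^(γ−1) ⇒ T₂ = T₁ (V₁/V₂)^(γ−1).
T₂ = 505 × (1/16.3)^(0.67) = 77.83 K.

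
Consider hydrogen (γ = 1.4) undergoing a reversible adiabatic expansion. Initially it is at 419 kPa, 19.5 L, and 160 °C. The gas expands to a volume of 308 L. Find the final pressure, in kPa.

Since PV^γ is constant along a reversible adiabat, P₂ = P₁ (V₁/V₂)^γ.
P₂ = 419 × (19.5/308)^(1.4) = 8.796 kPa.

P₂ ≈ 8.80 kPa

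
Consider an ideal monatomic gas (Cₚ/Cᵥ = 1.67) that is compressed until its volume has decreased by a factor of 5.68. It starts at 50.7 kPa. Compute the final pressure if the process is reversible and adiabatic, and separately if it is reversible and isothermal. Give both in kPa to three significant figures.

adiabatic: 922 kPa; isothermal: 288 kPa

Isothermal: P₂ = P₁(V₁/V₂) = 50.7×5.68 = 288 kPa.
Adiabatic: P₂ = P₁(V₁/V₂)^γ = 50.7×5.68^(1.67) = 922.1 kPa.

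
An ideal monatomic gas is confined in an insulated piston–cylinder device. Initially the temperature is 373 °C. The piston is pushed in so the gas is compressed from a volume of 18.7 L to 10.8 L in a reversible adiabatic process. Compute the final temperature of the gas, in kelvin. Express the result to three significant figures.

For a reversible adiabat TV^(γ−1) is constant, so T₂ = T₁ (V₁/V₂)^(γ−1).
For a monatomic ideal gas γ = 5/3, so γ−1 = 2/3.
T₁ = 373 °C = 646.1 K.
T₂ = 646.1 × (18.7/10.8)^(2/3) = 931.7 K.

T₂ ≈ 932 K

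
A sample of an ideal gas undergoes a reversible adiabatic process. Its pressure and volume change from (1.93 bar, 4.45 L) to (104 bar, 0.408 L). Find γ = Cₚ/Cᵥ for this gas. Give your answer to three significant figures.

γ ≈ 1.67

PV^γ = const ⇒ γ = ln(P₂/P₁) / ln(V₁/V₂).
γ = ln(104/1.93) / ln(4.45/0.408) = 1.669.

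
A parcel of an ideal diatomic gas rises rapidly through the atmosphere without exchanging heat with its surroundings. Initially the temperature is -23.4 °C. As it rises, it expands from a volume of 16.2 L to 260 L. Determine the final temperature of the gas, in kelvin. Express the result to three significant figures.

T₂ ≈ 82.3 K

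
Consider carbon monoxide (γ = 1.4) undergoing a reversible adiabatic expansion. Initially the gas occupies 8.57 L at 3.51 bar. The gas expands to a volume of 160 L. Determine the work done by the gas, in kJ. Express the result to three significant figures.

P₂ = P₁(V₁/V₂)^γ = 3.51×(8.57/160)^(1.4) = 0.05831 bar.
For a reversible adiabat, W_by_gas = (P₁V₁ − P₂V₂)/(γ−1).
W_by = (351000×0.00857 − 5831×0.16) / (0.4) = 5188 J.

W ≈ 5.19 kJ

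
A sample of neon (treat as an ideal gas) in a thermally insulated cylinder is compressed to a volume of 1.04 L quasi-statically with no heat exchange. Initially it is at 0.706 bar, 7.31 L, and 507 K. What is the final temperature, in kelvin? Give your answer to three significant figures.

For a reversible adiabat TV^(γ−1) is constant, so T₂ = T₁ (V₁/V₂)^(γ−1).
γ = 5/3 for a monatomic ideal gas.
T₂ = 507 × (7.31/1.04)^(2/3) = 1860 K.

T₂ ≈ 1860 K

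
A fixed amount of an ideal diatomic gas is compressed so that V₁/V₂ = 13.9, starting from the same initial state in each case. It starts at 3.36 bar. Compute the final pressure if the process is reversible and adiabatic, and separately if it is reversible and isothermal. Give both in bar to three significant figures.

For a diatomic ideal gas γ = 7/5.
Isothermal: P₂ = P₁(V₁/V₂) = 3.36×13.9 = 46.7 bar.
Adiabatic: P₂ = P₁(V₁/V₂)^γ = 3.36×13.9^(7/5) = 133.8 bar.

adiabatic: 134 bar; isothermal: 46.7 bar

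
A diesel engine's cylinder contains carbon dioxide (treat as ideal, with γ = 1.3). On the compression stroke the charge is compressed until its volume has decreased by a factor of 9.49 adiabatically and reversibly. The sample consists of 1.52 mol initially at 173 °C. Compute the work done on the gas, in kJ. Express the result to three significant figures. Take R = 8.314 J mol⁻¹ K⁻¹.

W ≈ 18.1 kJ

For a reversible adiabat TV^(γ−1) is constant, so T₂ = T₁ (V₁/V₂)^(γ−1).
T₁ = 173 °C = 446.1 K.
T₂ = 446.1 × 9.49^(0.3) = 876.3 K.
Q = 0, so ΔU = W_on_gas = nCᵥΔT with Cᵥ = R/(γ−1) = 27.71 J/(mol·K).
ΔU = 1.52 × 27.71 × (876.3 − 446.1) = 18120 J.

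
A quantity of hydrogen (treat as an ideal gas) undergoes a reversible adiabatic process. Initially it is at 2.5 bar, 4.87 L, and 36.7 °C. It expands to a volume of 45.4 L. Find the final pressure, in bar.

Adiabatic: P₁V₁^γ = P₂V₂^γ ⇒ P₂ = P₁ (V₁/V₂)^γ.
γ = 7/5 for a diatomic ideal gas.
P₂ = 2.5 × (4.87/45.4)^(7/5) = 0.1098 bar.

P₂ ≈ 0.110 bar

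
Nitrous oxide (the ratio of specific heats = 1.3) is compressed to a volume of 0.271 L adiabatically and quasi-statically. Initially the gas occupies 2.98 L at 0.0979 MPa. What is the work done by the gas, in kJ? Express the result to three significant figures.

P₂ = P₁(V₁/V₂)^γ = 0.0979×(2.98/0.271)^(1.3) = 2.21 MPa.
For a reversible adiabat, W_by_gas = (P₁V₁ − P₂V₂)/(γ−1).
W_by = (97900×0.00298 − 2.21×10^6×0.000271) / (0.3) = -1024 J.

W ≈ -1.02 kJ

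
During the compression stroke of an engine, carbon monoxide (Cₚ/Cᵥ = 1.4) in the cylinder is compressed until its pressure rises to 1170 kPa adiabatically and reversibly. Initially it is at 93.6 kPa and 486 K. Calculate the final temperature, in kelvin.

Adiabatic: T₂/T₁ = (P₂/P₁)^((γ−1)/γ).
T₂ = 486 × (1170/93.6)^(0.286) = 1000 K.

T₂ ≈ 1000 K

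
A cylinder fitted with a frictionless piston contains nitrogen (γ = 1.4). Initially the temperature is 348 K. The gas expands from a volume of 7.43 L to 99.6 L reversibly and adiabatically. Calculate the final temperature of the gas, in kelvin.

T₂ ≈ 123 K

Adiabatic: T₁V₁^(γ−1) = T₂V₂^(γ−1) ⇒ T₂ = T₁ (V₁/V₂)^(γ−1).
T₂ = 348 × (7.43/99.6)^(0.4) = 123.2 K.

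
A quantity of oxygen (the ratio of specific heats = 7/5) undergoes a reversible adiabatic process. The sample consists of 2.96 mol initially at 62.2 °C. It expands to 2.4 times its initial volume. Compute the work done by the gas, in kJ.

W ≈ 6.10 kJ

Adiabatic: T₁V₁^(γ−1) = T₂V₂^(γ−1) ⇒ T₂ = T₁ (V₁/V₂)^(γ−1).
T₁ = 62.2 °C = 335.3 K.
T₂ = 335.3 × (1/2.4)^(2/5) = 236.3 K.
Q = 0, so ΔU = W_on_gas = nCᵥΔT with Cᵥ = R/(γ−1) = 20.79 J/(mol·K).
ΔU = 2.96 × 20.79 × (236.3 − 335.3) = -6096 J.
Work done by the gas = −ΔU = 6096 J.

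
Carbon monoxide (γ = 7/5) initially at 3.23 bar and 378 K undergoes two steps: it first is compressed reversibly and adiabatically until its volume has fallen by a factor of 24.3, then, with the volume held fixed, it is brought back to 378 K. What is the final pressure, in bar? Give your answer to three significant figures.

Adiabatic step (PV^γ = const): P₂ = 3.23×24.3^(7/5) = 281.2 bar; T₂ = 378×24.3^(2/5) = 1354 K.
Isochoric: P₃ = P₂(T₃/T₂) = 281.2 × (378/1354) = 78.49 bar.

P₃ ≈ 78.5 bar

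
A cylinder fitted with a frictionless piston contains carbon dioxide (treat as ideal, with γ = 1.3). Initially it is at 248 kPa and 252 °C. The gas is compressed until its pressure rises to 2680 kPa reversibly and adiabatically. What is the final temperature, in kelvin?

Adiabatic: T₂/T₁ = (P₂/P₁)^((γ−1)/γ).
T₁ = 252 °C = 525.1 K.
T₂ = 525.1 × (2680/248)^(0.231) = 909.5 K.

T₂ ≈ 910 K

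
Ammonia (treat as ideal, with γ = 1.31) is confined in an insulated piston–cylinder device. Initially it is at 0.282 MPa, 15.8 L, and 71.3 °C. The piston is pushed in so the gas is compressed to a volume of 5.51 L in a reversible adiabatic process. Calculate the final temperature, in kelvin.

T₂ ≈ 477 K

Adiabatic: T₁V₁^(γ−1) = T₂V₂^(γ−1) ⇒ T₂ = T₁ (V₁/V₂)^(γ−1).
T₁ = 71.3 °C = 344.4 K.
T₂ = 344.4 × (15.8/5.51)^(0.31) = 477.5 K.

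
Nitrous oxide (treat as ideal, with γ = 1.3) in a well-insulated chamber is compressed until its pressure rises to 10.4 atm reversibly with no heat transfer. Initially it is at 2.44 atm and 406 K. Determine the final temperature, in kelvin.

Adiabatic: T₂/T₁ = (P₂/P₁)^((γ−1)/γ).
T₂ = 406 × (10.4/2.44)^(0.231) = 567.3 K.

T₂ ≈ 567 K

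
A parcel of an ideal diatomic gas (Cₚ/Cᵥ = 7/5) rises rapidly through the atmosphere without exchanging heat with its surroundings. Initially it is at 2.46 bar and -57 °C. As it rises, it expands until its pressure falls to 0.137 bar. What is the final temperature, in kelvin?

T₂ ≈ 94.7 K

Adiabatic: T₂/T₁ = (P₂/P₁)^((γ−1)/γ).
T₁ = -57 °C = 216.1 K.
T₂ = 216.1 × (0.137/2.46)^(2/7) = 94.71 K.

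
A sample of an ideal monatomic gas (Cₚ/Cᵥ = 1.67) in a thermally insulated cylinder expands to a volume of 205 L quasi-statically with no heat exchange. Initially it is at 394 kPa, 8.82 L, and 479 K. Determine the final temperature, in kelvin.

T₂ ≈ 58.2 K

Adiabatic: T₁V₁^(γ−1) = T₂V₂^(γ−1) ⇒ T₂ = T₁ (V₁/V₂)^(γ−1).
T₂ = 479 × (8.82/205)^(0.67) = 58.2 K.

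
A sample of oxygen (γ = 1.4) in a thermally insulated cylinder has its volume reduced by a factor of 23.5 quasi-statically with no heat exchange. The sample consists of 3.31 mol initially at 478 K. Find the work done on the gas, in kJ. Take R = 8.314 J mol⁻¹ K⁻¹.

Adiabatic: T₁V₁^(γ−1) = T₂V₂^(γ−1) ⇒ T₂ = T₁ (V₁/V₂)^(γ−1).
T₂ = 478 × 23.5^(0.4) = 1690 K.
Q = 0, so ΔU = W_on_gas = nCᵥΔT with Cᵥ = R/(γ−1) = 20.79 J/(mol·K).
ΔU = 3.31 × 20.79 × (1690 − 478) = 83380 J.

W ≈ 83.4 kJ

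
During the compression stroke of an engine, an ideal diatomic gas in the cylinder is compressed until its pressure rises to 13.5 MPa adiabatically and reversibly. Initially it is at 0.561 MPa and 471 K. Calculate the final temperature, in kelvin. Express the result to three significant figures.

Along an adiabat T P^((1−γ)/γ) is constant, so T₂ = T₁ (P₂/P₁)^((γ−1)/γ).
For a diatomic ideal gas γ = 7/5, so (γ−1)/γ = 2/7.
T₂ = 471 × (13.5/0.561)^(2/7) = 1169 K.

T₂ ≈ 1170 K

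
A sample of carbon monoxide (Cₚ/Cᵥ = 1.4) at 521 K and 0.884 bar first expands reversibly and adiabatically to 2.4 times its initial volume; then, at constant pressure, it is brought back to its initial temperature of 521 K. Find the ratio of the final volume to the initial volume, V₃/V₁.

V₃/V₁ ≈ 3.41

Adiabatic step: V₂/V₁ = 2.4; T₂ = T₁·(1/2.4)^(0.4) = 367.1 K.
Isobaric step: V₃/V₂ = T₃/T₂ = 521/367.1.
V₃/V₁ = (V₂/V₁)(V₃/V₂) = 2.4 × (521/367.1) = 3.406.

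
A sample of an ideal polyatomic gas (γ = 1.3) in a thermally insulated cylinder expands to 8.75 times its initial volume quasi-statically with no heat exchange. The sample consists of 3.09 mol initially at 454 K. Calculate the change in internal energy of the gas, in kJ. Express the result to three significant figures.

ΔU ≈ -18.6 kJ

For a reversible adiabat TV^(γ−1) is constant, so T₂ = T₁ (V₁/V₂)^(γ−1).
T₂ = 454 × (1/8.75)^(0.3) = 236.8 K.
Q = 0, so ΔU = W_on_gas = nCᵥΔT with Cᵥ = R/(γ−1) = 27.71 J/(mol·K).
ΔU = 3.09 × 27.71 × (236.8 − 454) = -18600 J.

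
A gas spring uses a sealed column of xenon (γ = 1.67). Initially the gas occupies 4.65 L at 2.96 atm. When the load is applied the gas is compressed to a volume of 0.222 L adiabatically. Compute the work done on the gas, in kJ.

W ≈ 13.9 kJ

P₂ = P₁(V₁/V₂)^γ = 2.96×(4.65/0.222)^(1.67) = 475.9 atm.
For a reversible adiabat, W_by_gas = (P₁V₁ − P₂V₂)/(γ−1).
W_by = (299900×0.00465 − 4.822×10^7×0.000222) / (0.67) = -13900 J.
W_on_gas = −W_by = 13900 J.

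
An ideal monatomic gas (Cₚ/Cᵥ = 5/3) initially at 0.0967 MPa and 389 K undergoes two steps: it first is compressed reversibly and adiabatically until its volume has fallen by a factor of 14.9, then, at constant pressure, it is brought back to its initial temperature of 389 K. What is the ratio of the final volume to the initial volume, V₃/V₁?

Adiabatic step: V₂/V₁ = 0.06711; T₂ = T₁·14.9^(2/3) = 2355 K.
Isobaric step: V₃/V₂ = T₃/T₂ = 389/2355.
V₃/V₁ = (V₂/V₁)(V₃/V₂) = 0.06711 × (389/2355) = 0.01108.

V₃/V₁ ≈ 0.0111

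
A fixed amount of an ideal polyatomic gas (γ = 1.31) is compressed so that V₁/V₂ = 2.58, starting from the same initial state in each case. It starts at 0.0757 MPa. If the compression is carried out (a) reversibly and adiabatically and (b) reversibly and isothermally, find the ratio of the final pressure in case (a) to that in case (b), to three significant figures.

P_adiabatic / P_isothermal ≈ 1.34

Isothermal: P_b = P₁(V₁/V₂) = 0.0757×2.58.
Adiabatic: P_a = P₁(V₁/V₂)^γ = 0.0757×2.58^(1.31).
P_a/P_b = (V₁/V₂)^(γ−1) = 2.58^(0.31) = 1.342.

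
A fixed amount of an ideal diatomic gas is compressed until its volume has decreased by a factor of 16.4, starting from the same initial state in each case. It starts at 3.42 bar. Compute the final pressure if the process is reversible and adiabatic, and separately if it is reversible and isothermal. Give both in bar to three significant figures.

For a diatomic ideal gas γ = 7/5.
Isothermal: P₂ = P₁(V₁/V₂) = 3.42×16.4 = 56.09 bar.
Adiabatic: P₂ = P₁(V₁/V₂)^γ = 3.42×16.4^(7/5) = 171.7 bar.

adiabatic: 172 bar; isothermal: 56.1 bar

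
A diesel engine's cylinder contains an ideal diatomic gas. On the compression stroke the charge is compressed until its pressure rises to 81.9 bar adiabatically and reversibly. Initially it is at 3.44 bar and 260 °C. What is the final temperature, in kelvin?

Along an adiabat T P^((1−γ)/γ) is constant, so T₂ = T₁ (P₂/P₁)^((γ−1)/γ).
For a diatomic ideal gas γ = 7/5, so (γ−1)/γ = 2/7.
T₁ = 260 °C = 533.1 K.
T₂ = 533.1 × (81.9/3.44)^(2/7) = 1319 K.

T₂ ≈ 1320 K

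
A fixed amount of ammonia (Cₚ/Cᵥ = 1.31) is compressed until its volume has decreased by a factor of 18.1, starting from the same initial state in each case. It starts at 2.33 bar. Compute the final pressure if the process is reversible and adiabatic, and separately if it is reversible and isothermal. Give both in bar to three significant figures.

adiabatic: 103 bar; isothermal: 42.2 bar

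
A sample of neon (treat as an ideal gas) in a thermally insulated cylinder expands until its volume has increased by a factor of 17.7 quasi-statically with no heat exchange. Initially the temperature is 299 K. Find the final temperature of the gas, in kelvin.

For a reversible adiabat TV^(γ−1) is constant, so T₂ = T₁ (V₁/V₂)^(γ−1).
For a monatomic ideal gas γ = 5/3, so γ−1 = 2/3.
T₂ = 299 × (1/17.7)^(2/3) = 44.02 K.

T₂ ≈ 44.0 K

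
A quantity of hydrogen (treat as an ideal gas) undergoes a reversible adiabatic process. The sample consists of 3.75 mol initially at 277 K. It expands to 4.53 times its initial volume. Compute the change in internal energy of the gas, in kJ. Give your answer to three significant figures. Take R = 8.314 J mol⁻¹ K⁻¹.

ΔU ≈ -9.79 kJ

Adiabatic: T₁V₁^(γ−1) = T₂V₂^(γ−1) ⇒ T₂ = T₁ (V₁/V₂)^(γ−1).
γ = 7/5 for a diatomic ideal gas, so γ−1 = 2/5.
T₂ = 277 × (1/4.53)^(2/5) = 151.4 K.
Q = 0, so ΔU = W_on_gas = nCᵥΔT with Cᵥ = R/(γ−1) = 20.79 J/(mol·K).
ΔU = 3.75 × 20.79 × (151.4 − 277) = -9792 J.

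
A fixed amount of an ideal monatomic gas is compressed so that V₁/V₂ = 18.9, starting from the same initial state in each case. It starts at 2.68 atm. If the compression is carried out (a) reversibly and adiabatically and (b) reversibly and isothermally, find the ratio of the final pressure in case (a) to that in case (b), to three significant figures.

P_adiabatic / P_isothermal ≈ 7.10

For a monatomic ideal gas γ = 5/3.
Isothermal: P_b = P₁(V₁/V₂) = 2.68×18.9.
Adiabatic: P_a = P₁(V₁/V₂)^γ = 2.68×18.9^(5/3).
P_a/P_b = (V₁/V₂)^(γ−1) = 18.9^(2/3) = 7.095.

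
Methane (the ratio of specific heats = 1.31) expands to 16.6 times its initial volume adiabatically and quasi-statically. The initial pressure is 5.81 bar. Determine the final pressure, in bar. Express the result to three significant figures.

P₂ ≈ 0.146 bar

Since PV^γ is constant along a reversible adiabat, P₂ = P₁ (V₁/V₂)^γ.
P₂ = 5.81 × (1/16.6)^(1.31) = 0.1465 bar.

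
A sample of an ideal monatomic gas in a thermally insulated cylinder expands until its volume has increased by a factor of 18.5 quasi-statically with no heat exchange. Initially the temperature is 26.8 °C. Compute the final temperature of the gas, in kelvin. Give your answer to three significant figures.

T₂ ≈ 42.9 K

Adiabatic: T₁V₁^(γ−1) = T₂V₂^(γ−1) ⇒ T₂ = T₁ (V₁/V₂)^(γ−1).
For a monatomic ideal gas γ = 5/3, so γ−1 = 2/3.
T₁ = 26.8 °C = 299.9 K.
T₂ = 299.9 × (1/18.5)^(2/3) = 42.88 K.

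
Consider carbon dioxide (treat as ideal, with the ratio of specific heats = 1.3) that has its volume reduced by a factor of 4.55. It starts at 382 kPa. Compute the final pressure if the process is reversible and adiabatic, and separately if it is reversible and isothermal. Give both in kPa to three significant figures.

adiabatic: 2740 kPa; isothermal: 1740 kPa

Isothermal: P₂ = P₁(V₁/V₂) = 382×4.55 = 1738 kPa.
Adiabatic: P₂ = P₁(V₁/V₂)^γ = 382×4.55^(1.3) = 2738 kPa.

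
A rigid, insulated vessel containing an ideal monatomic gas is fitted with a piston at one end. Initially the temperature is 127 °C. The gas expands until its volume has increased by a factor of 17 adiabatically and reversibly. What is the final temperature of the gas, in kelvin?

Adiabatic: T₁V₁^(γ−1) = T₂V₂^(γ−1) ⇒ T₂ = T₁ (V₁/V₂)^(γ−1).
For a monatomic ideal gas γ = 5/3, so γ−1 = 2/3.
T₁ = 127 °C = 400.1 K.
T₂ = 400.1 × (1/17)^(2/3) = 60.52 K.

T₂ ≈ 60.5 K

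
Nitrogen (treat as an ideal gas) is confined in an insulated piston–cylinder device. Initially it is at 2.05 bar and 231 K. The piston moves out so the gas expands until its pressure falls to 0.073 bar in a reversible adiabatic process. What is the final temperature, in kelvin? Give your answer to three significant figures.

T₂ ≈ 89.1 K

Along an adiabat T P^((1−γ)/γ) is constant, so T₂ = T₁ (P₂/P₁)^((γ−1)/γ).
For a diatomic ideal gas γ = 7/5, so (γ−1)/γ = 2/7.
T₂ = 231 × (0.073/2.05)^(2/7) = 89.08 K.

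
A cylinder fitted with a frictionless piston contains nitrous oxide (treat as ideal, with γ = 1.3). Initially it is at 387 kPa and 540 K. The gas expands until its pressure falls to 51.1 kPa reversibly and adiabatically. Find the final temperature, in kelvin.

Along an adiabat T P^((1−γ)/γ) is constant, so T₂ = T₁ (P₂/P₁)^((γ−1)/γ).
T₂ = 540 × (51.1/387)^(0.231) = 338.4 K.

T₂ ≈ 338 K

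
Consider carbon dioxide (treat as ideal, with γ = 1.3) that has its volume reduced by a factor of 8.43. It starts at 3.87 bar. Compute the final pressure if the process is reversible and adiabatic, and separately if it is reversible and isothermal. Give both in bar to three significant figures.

adiabatic: 61.8 bar; isothermal: 32.6 bar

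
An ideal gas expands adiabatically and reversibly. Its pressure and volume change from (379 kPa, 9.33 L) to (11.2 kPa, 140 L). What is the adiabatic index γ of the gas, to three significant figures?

γ ≈ 1.30

PV^γ = const ⇒ γ = ln(P₂/P₁) / ln(V₁/V₂).
γ = ln(11.2/379) / ln(9.33/140) = 1.3.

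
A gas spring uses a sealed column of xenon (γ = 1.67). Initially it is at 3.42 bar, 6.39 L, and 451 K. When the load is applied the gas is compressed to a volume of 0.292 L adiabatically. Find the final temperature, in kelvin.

T₂ ≈ 3560 K

For a reversible adiabat TV^(γ−1) is constant, so T₂ = T₁ (V₁/V₂)^(γ−1).
T₂ = 451 × (6.39/0.292)^(0.67) = 3565 K.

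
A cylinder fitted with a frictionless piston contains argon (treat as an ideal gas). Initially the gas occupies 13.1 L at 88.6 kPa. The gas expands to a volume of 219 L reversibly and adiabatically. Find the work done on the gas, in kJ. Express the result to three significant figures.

W ≈ -1.47 kJ

γ = 5/3 for a monatomic ideal gas.
P₂ = P₁(V₁/V₂)^γ = 88.6×(13.1/219)^(5/3) = 0.8106 kPa.
For a reversible adiabat, W_by_gas = (P₁V₁ − P₂V₂)/(γ−1).
W_by = (88600×0.0131 − 810.6×0.219) / (2/3) = 1475 J.
W_on_gas = −W_by = -1475 J.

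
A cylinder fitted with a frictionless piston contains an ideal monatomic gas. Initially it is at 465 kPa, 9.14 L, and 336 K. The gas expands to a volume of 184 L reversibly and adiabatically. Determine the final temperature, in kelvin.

Adiabatic: T₁V₁^(γ−1) = T₂V₂^(γ−1) ⇒ T₂ = T₁ (V₁/V₂)^(γ−1).
γ = 5/3 for a monatomic ideal gas.
T₂ = 336 × (9.14/184)^(2/3) = 45.4 K.

T₂ ≈ 45.4 K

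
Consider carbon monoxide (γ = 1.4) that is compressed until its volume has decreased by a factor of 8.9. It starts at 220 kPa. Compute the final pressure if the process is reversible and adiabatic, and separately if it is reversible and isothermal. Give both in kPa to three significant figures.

adiabatic: 4690 kPa; isothermal: 1960 kPa

Isothermal: P₂ = P₁(V₁/V₂) = 220×8.9 = 1958 kPa.
Adiabatic: P₂ = P₁(V₁/V₂)^γ = 220×8.9^(1.4) = 4694 kPa.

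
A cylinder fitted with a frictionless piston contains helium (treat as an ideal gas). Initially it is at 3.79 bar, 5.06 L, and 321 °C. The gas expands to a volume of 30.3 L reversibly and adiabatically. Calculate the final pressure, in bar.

Since PV^γ is constant along a reversible adiabat, P₂ = P₁ (V₁/V₂)^γ.
γ = 5/3 for a monatomic ideal gas.
P₂ = 3.79 × (5.06/30.3)^(5/3) = 0.1919 bar.

P₂ ≈ 0.192 bar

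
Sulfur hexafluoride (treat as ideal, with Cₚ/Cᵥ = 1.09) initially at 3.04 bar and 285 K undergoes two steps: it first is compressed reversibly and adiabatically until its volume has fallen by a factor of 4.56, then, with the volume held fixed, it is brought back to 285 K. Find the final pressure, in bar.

P₃ ≈ 13.9 bar

Adiabatic step (PV^γ = const): P₂ = 3.04×4.56^(1.09) = 15.89 bar; T₂ = 285×4.56^(0.09) = 326.7 K.
Isochoric: P₃ = P₂(T₃/T₂) = 15.89 × (285/326.7) = 13.86 bar.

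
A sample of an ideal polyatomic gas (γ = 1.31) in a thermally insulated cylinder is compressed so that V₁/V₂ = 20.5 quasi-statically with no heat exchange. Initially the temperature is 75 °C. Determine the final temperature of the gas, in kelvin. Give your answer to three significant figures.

Adiabatic: T₁V₁^(γ−1) = T₂V₂^(γ−1) ⇒ T₂ = T₁ (V₁/V₂)^(γ−1).
T₁ = 75 °C = 348.1 K.
T₂ = 348.1 × 20.5^(0.31) = 888 K.

T₂ ≈ 888 K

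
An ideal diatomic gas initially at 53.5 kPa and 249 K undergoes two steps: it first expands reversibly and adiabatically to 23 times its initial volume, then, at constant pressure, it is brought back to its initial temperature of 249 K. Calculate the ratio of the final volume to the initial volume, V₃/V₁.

V₃/V₁ ≈ 80.6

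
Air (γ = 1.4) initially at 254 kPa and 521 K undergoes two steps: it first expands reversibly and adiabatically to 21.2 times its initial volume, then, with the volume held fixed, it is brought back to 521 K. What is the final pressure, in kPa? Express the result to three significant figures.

P₃ ≈ 12.0 kPa

Adiabatic step (PV^γ = const): P₂ = 254×(1/21.2)^(1.4) = 3.532 kPa; T₂ = 521×(1/21.2)^(0.4) = 153.6 K.
Isochoric: P₃ = P₂(T₃/T₂) = 3.532 × (521/153.6) = 11.98 kPa.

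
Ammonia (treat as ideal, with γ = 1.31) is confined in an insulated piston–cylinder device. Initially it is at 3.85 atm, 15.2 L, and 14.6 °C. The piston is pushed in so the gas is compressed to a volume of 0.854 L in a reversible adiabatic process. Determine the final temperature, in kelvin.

Adiabatic: T₁V₁^(γ−1) = T₂V₂^(γ−1) ⇒ T₂ = T₁ (V₁/V₂)^(γ−1).
T₁ = 14.6 °C = 287.8 K.
T₂ = 287.8 × (15.2/0.854)^(0.31) = 702.5 K.

T₂ ≈ 702 K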